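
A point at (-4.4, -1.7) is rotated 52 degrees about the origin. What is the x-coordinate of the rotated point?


x' = x*cos(theta) - y*sin(theta)
cos(52 deg) = 0.6157, sin(52 deg) = 0.788
x' = -4.4 * 0.6157 - -1.7 * 0.788
= -2.7089 - -1.3396
= -1.3693


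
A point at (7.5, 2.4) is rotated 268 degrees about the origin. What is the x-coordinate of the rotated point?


x' = x*cos(theta) - y*sin(theta)
cos(268 deg) = -0.0349, sin(268 deg) = -0.9994
x' = 7.5 * -0.0349 - 2.4 * -0.9994
= -0.2617 - -2.3985
= 2.1368


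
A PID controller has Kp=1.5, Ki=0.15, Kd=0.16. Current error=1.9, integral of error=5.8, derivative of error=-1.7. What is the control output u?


u = Kp*e + Ki*int(e) + Kd*de/dt
= 1.5*1.9 + 0.15*5.8 + 0.16*(-1.7)
= 2.85 + 0.87 + -0.272
= 3.448


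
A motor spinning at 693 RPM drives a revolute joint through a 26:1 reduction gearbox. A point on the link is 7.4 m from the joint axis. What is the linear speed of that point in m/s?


omega_motor = 693 * 2*pi/60 = 72.5708 rad/s
omega_joint = omega_motor / 26 = 2.7912 rad/s
v = omega_joint * r = 2.7912 * 7.4
= 20.6548 m/s


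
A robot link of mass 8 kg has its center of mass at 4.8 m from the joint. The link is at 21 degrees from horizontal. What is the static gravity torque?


tau = m*g*L*cos(angle)
= 8 * 9.81 * 4.8 * cos(21 deg)
= 8 * 9.81 * 4.8 * 0.9336
= 351.6835 Nm


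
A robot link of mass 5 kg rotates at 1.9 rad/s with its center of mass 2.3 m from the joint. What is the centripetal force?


F = m * omega^2 * r
= 5 * 1.9^2 * 2.3
= 5 * 3.61 * 2.3
= 41.515 N


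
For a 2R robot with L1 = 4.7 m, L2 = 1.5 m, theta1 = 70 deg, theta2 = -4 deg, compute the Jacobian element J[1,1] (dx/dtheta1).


J[1,1] = -L1*sin(t1) - L2*sin(t1+t2)
= -4.7*sin(70) - 1.5*sin(66)
= -5.7869


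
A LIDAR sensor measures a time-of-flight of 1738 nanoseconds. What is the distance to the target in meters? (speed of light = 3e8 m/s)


tof = 1738 ns = 1.738e-06 s
dist = c * tof / 2
= 3e8 * 1.738e-06 / 2
= 260.7 m


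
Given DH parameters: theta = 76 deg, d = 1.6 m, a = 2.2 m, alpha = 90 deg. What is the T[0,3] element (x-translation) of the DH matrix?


T[0,3] = a * cos(theta)
= 2.2 * cos(76 deg)
= 2.2 * 0.2419
= 0.5322


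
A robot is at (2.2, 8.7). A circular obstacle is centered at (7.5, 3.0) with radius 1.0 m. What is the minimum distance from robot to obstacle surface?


center_dist = sqrt((2.2-7.5)^2 + (8.7-3.0)^2)
= sqrt(28.09 + 32.49)
= 7.7833
min_dist = center_dist - radius = 7.7833 - 1.0 = 6.7833 m


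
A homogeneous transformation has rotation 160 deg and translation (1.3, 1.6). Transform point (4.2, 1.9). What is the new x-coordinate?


x' = cos(theta)*px - sin(theta)*py + tx
= -0.9397*4.2 - 0.342*1.9 + 1.3
= -3.2965


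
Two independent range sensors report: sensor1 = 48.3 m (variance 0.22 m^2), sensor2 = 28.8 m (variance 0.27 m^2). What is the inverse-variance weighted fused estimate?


w1 = (1/var1) / (1/var1 + 1/var2)
   = 4.5455 / (4.5455 + 3.7037) = 0.551
w2 = 1 - w1 = 0.449
fused = w1*s1 + w2*s2 = 26.6143 + 12.9306
= 39.5449 m


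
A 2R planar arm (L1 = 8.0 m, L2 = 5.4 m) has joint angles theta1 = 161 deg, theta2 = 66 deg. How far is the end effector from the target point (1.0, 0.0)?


End effector via forward kinematics:
x = L1*cos(t1) + L2*cos(t1+t2) = -11.2469
y = L1*sin(t1) + L2*sin(t1+t2) = -1.3448
Distance to target:
d = sqrt((1.0 - -11.2469)^2 + (0.0 - -1.3448)^2)
= sqrt(149.9875 + 1.8084)
= 12.3205 m


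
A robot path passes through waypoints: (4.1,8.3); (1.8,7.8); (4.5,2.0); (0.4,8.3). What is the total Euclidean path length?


Segment lengths:
  seg1 = sqrt((-2.3)^2 + (-0.5)^2) = 2.3537
  seg2 = sqrt((2.7)^2 + (-5.8)^2) = 6.3977
  seg3 = sqrt((-4.1)^2 + (6.3)^2) = 7.5166
Total = 16.268


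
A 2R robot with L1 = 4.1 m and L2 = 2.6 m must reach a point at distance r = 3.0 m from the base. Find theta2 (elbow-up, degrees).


cos(theta2) = (r^2 - L1^2 - L2^2) / (2*L1*L2)
cos(theta2) = (9.0 - 16.81 - 6.76) / 21.32
cos(theta2) = -0.683396
theta2 = 133.1096 degrees


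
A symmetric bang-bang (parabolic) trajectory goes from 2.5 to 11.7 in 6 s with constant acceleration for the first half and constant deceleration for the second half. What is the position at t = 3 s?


Symmetric rest-to-rest: each phase covers (pf-p0)/2 in time T/2. 0.5*a*(T/2)^2 = (pf-p0)/2 => a = 4*(pf-p0)/T^2
a = 4*(11.7-2.5)/6^2 = 1.0222
t = 3 is in the acceleration phase (t <= T/2).
p = p0 + 0.5*a*t^2 = 2.5 + 0.5*1.0222*3^2
= 7.1


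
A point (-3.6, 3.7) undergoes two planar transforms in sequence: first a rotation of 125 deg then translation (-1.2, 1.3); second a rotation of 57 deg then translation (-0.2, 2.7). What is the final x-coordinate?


After transform 1:
x1 = cos(125)*-3.6 - sin(125)*3.7 + -1.2 = -2.166
y1 = sin(125)*-3.6 + cos(125)*3.7 + 1.3 = -3.7712
After transform 2:
x2 = cos(57)*-2.166 - sin(57)*-3.7712 + -0.2
= 1.7831


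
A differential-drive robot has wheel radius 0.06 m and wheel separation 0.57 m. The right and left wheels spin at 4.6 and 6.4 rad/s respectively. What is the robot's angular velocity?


vR = r*wR = 0.06*4.6 = 0.276 m/s
vL = r*wL = 0.06*6.4 = 0.384 m/s
v = (vR+vL)/2 = 0.33 m/s
omega = (vR-vL)/L = -0.1895 rad/s
angular velocity = -0.1895 rad/s


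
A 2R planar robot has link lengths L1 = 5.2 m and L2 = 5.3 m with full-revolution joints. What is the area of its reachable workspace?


r_max = L1 + L2 = 10.5 m
r_min = |L1 - L2| = 0.1 m
Area = pi*(r_max^2 - r_min^2)
= pi*(110.25 - 0.01)
= pi * 110.24
= 346.3292 m^2


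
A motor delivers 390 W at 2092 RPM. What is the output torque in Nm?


omega = 2092 * 2*pi/60 = 219.0737 rad/s
tau = P / omega = 390 / 219.0737
= 1.7802 Nm


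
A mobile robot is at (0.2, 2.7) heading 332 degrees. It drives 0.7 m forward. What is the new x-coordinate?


x_new = x0 + d*cos(theta)
= 0.2 + 0.7*cos(332)
= 0.2 + 0.6181
= 0.8181


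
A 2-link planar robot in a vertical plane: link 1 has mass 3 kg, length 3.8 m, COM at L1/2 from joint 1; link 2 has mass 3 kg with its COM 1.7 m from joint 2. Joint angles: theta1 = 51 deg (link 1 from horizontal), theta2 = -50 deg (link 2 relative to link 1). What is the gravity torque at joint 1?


Horizontal distance from joint 1 to link-1 COM:
  x_c1 = (L1/2)*cos(t1) = 1.9 * 0.6293 = 1.1957 m
Horizontal distance from joint 1 to link-2 COM:
  x_c2 = L1*cos(t1) + Lc2*cos(t1+t2)
       = 3.8*0.6293 + 1.7*0.9998 = 4.0912 m
tau1 = m1*g*x_c1 + m2*g*x_c2
     = 3*9.81*1.1957 + 3*9.81*4.0912
     = 35.1897 + 120.4028
     = 155.5925 Nm


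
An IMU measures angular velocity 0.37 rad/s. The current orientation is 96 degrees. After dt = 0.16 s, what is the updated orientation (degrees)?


delta_theta = w * dt = 0.37 * 0.16 = 0.0592 rad
= 3.3919 deg
theta_new = 96 + 3.3919 = 99.3919 deg


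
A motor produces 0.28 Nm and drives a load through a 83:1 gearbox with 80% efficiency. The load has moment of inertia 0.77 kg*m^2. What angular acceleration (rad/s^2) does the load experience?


tau_out = tau_motor * N * eta
= 0.28 * 83 * 0.8 = 18.592 Nm
alpha = tau_out / I = 18.592 / 0.77
= 24.1455 rad/s^2


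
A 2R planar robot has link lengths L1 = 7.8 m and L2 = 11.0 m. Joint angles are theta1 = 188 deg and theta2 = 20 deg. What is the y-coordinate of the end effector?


Convert angles to radians: theta1 = 3.2812, theta2 = 0.3491
y = L1*sin(theta1) + L2*sin(theta1+theta2)
y = -1.0856 + -5.1642
y = -6.2497


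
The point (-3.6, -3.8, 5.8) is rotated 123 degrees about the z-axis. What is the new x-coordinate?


Rotation about z-axis: x' = x*cos(theta) - y*sin(theta)
= -3.6 * -0.5446 - -3.8 * 0.8387
= 5.1476


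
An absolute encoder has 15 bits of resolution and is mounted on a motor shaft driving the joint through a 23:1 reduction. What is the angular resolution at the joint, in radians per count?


counts = 2^15 = 32768
effective counts at joint = 32768 * 23 = 753664
resolution = 2*pi / 753664
= 8.3369e-06 rad/count


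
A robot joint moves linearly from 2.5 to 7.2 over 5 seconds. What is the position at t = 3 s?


s = t/T = 3/5 = 0.6
p(t) = p0 + (pf-p0)*s
= 2.5 + (7.2 - 2.5) * 0.6
= 5.32


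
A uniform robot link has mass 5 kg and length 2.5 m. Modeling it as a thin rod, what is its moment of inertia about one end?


I = (1/3) * m * L^2
= (1/3) * 5 * 2.5^2
= 0.333333 * 5 * 6.25
= 10.4167 kg*m^2


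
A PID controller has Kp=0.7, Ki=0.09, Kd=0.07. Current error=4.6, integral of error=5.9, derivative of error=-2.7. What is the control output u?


u = Kp*e + Ki*int(e) + Kd*de/dt
= 0.7*4.6 + 0.09*5.9 + 0.07*(-2.7)
= 3.22 + 0.531 + -0.189
= 3.562


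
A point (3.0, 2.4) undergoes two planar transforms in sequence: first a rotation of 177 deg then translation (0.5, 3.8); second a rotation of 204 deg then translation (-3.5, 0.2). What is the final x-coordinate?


After transform 1:
x1 = cos(177)*3.0 - sin(177)*2.4 + 0.5 = -2.6215
y1 = sin(177)*3.0 + cos(177)*2.4 + 3.8 = 1.5603
After transform 2:
x2 = cos(204)*-2.6215 - sin(204)*1.5603 + -3.5
= -0.4705


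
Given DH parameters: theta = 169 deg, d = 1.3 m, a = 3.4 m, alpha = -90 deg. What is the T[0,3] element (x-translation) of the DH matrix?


T[0,3] = a * cos(theta)
= 3.4 * cos(169 deg)
= 3.4 * -0.9816
= -3.3375


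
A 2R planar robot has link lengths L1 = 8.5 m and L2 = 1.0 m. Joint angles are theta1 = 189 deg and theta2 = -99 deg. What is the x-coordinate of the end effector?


Convert angles to radians: theta1 = 3.2987, theta2 = -1.7279
x = L1*cos(theta1) + L2*cos(theta1+theta2)
x = -8.3954 + 0.0
x = -8.3954


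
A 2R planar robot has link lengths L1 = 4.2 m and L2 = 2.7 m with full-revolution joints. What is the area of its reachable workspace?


r_max = L1 + L2 = 6.9 m
r_min = |L1 - L2| = 1.5 m
Area = pi*(r_max^2 - r_min^2)
= pi*(47.61 - 2.25)
= pi * 45.36
= 142.5026 m^2


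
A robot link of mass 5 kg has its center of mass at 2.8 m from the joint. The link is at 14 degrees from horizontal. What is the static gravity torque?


tau = m*g*L*cos(angle)
= 5 * 9.81 * 2.8 * cos(14 deg)
= 5 * 9.81 * 2.8 * 0.9703
= 133.2604 Nm


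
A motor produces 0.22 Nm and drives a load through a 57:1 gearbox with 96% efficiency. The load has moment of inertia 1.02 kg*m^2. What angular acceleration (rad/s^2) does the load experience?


tau_out = tau_motor * N * eta
= 0.22 * 57 * 0.96 = 12.0384 Nm
alpha = tau_out / I = 12.0384 / 1.02
= 11.8024 rad/s^2


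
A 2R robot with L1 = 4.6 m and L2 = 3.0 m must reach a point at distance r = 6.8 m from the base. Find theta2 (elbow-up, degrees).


cos(theta2) = (r^2 - L1^2 - L2^2) / (2*L1*L2)
cos(theta2) = (46.24 - 21.16 - 9.0) / 27.6
cos(theta2) = 0.582609
theta2 = 54.3658 degrees


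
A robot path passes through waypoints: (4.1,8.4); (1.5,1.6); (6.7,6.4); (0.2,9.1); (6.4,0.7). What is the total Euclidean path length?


Segment lengths:
  seg1 = sqrt((-2.6)^2 + (-6.8)^2) = 7.2801
  seg2 = sqrt((5.2)^2 + (4.8)^2) = 7.0767
  seg3 = sqrt((-6.5)^2 + (2.7)^2) = 7.0385
  seg4 = sqrt((6.2)^2 + (-8.4)^2) = 10.4403
Total = 31.8356


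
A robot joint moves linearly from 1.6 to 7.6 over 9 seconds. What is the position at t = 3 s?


s = t/T = 3/9 = 0.3333
p(t) = p0 + (pf-p0)*s
= 1.6 + (7.6 - 1.6) * 0.3333
= 3.6


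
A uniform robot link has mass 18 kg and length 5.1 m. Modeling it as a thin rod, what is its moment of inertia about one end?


I = (1/3) * m * L^2
= (1/3) * 18 * 5.1^2
= 0.333333 * 18 * 26.01
= 156.06 kg*m^2


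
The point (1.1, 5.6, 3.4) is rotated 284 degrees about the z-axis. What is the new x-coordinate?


Rotation about z-axis: x' = x*cos(theta) - y*sin(theta)
= 1.1 * 0.2419 - 5.6 * -0.9703
= 5.6998


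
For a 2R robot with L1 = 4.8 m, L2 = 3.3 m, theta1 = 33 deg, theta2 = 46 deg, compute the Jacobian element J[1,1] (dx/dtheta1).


J[1,1] = -L1*sin(t1) - L2*sin(t1+t2)
= -4.8*sin(33) - 3.3*sin(79)
= -5.8536


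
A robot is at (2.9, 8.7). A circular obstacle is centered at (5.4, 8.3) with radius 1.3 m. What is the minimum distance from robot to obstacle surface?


center_dist = sqrt((2.9-5.4)^2 + (8.7-8.3)^2)
= sqrt(6.25 + 0.16)
= 2.5318
min_dist = center_dist - radius = 2.5318 - 1.3 = 1.2318 m


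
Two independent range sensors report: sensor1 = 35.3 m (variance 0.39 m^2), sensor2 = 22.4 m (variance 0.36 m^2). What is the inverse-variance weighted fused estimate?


w1 = (1/var1) / (1/var1 + 1/var2)
   = 2.5641 / (2.5641 + 2.7778) = 0.48
w2 = 1 - w1 = 0.52
fused = w1*s1 + w2*s2 = 16.944 + 11.648
= 28.592 m


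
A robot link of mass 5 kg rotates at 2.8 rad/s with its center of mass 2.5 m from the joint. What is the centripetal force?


F = m * omega^2 * r
= 5 * 2.8^2 * 2.5
= 5 * 7.84 * 2.5
= 98.0 N


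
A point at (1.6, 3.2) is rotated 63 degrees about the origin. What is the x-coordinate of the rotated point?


x' = x*cos(theta) - y*sin(theta)
cos(63 deg) = 0.454, sin(63 deg) = 0.891
x' = 1.6 * 0.454 - 3.2 * 0.891
= 0.7264 - 2.8512
= -2.1248


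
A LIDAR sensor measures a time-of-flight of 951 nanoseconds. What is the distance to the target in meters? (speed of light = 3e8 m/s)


tof = 951 ns = 9.51e-07 s
dist = c * tof / 2
= 3e8 * 9.51e-07 / 2
= 142.65 m


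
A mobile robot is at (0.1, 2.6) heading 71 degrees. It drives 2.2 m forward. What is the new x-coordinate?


x_new = x0 + d*cos(theta)
= 0.1 + 2.2*cos(71)
= 0.1 + 0.7162
= 0.8162


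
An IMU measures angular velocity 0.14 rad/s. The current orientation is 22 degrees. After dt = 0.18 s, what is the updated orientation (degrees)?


delta_theta = w * dt = 0.14 * 0.18 = 0.0252 rad
= 1.4439 deg
theta_new = 22 + 1.4439 = 23.4439 deg


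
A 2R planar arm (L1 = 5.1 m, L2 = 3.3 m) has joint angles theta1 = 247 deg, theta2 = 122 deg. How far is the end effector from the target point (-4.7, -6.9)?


End effector via forward kinematics:
x = L1*cos(t1) + L2*cos(t1+t2) = 1.2666
y = L1*sin(t1) + L2*sin(t1+t2) = -4.1783
Distance to target:
d = sqrt((-4.7 - 1.2666)^2 + (-6.9 - -4.1783)^2)
= sqrt(35.6008 + 7.4074)
= 6.5581 m


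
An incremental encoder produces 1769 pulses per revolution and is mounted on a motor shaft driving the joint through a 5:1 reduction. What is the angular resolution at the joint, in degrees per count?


counts per rev = 1769
effective counts at joint = 1769 * 5 = 8845
resolution = 360 / 8845
= 0.0407 deg/count


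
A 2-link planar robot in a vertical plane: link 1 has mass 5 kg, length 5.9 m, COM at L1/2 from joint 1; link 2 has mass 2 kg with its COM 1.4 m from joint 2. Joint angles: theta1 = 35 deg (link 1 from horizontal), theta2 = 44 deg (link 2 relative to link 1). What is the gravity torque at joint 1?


Horizontal distance from joint 1 to link-1 COM:
  x_c1 = (L1/2)*cos(t1) = 2.95 * 0.8192 = 2.4165 m
Horizontal distance from joint 1 to link-2 COM:
  x_c2 = L1*cos(t1) + Lc2*cos(t1+t2)
       = 5.9*0.8192 + 1.4*0.1908 = 5.1001 m
tau1 = m1*g*x_c1 + m2*g*x_c2
     = 5*9.81*2.4165 + 2*9.81*5.1001
     = 118.5293 + 100.0645
     = 218.5938 Nm


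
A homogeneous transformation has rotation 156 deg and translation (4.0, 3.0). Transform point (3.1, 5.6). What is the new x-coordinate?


x' = cos(theta)*px - sin(theta)*py + tx
= -0.9135*3.1 - 0.4067*5.6 + 4.0
= -1.1097


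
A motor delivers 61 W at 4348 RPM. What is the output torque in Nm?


omega = 4348 * 2*pi/60 = 455.3215 rad/s
tau = P / omega = 61 / 455.3215
= 0.134 Nm


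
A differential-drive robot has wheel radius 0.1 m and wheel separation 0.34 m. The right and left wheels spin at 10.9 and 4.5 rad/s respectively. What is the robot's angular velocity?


vR = r*wR = 0.1*10.9 = 1.09 m/s
vL = r*wL = 0.1*4.5 = 0.45 m/s
v = (vR+vL)/2 = 0.77 m/s
omega = (vR-vL)/L = 1.8824 rad/s
angular velocity = 1.8824 rad/s


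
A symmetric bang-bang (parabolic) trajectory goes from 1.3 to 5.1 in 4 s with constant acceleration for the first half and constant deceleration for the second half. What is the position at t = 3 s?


Symmetric rest-to-rest: each phase covers (pf-p0)/2 in time T/2. 0.5*a*(T/2)^2 = (pf-p0)/2 => a = 4*(pf-p0)/T^2
a = 4*(5.1-1.3)/4^2 = 0.95
t = 3 is in the deceleration phase (t > T/2).
p = pf - 0.5*a*(T-t)^2 = 5.1 - 0.5*0.95*1^2
= 4.625


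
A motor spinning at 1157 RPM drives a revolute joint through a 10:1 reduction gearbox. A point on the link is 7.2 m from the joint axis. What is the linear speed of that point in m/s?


omega_motor = 1157 * 2*pi/60 = 121.1608 rad/s
omega_joint = omega_motor / 10 = 12.1161 rad/s
v = omega_joint * r = 12.1161 * 7.2
= 87.2357 m/s


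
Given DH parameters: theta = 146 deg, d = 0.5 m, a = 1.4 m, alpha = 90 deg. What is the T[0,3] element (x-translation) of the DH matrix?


T[0,3] = a * cos(theta)
= 1.4 * cos(146 deg)
= 1.4 * -0.829
= -1.1607


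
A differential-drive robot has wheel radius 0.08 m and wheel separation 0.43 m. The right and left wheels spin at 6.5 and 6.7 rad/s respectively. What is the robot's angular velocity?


vR = r*wR = 0.08*6.5 = 0.52 m/s
vL = r*wL = 0.08*6.7 = 0.536 m/s
v = (vR+vL)/2 = 0.528 m/s
omega = (vR-vL)/L = -0.0372 rad/s
angular velocity = -0.0372 rad/s


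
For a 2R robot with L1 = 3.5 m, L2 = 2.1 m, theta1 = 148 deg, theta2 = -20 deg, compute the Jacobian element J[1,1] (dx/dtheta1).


J[1,1] = -L1*sin(t1) - L2*sin(t1+t2)
= -3.5*sin(148) - 2.1*sin(128)
= -3.5095


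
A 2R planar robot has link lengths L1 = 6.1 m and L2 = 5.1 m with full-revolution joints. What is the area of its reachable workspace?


r_max = L1 + L2 = 11.2 m
r_min = |L1 - L2| = 1.0 m
Area = pi*(r_max^2 - r_min^2)
= pi*(125.44 - 1.0)
= pi * 124.44
= 390.9398 m^2


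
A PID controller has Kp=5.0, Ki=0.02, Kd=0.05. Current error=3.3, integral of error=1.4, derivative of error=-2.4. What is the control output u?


u = Kp*e + Ki*int(e) + Kd*de/dt
= 5.0*3.3 + 0.02*1.4 + 0.05*(-2.4)
= 16.5 + 0.028 + -0.12
= 16.408


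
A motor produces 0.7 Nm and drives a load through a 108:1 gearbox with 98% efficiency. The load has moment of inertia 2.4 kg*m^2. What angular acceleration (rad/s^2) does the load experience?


tau_out = tau_motor * N * eta
= 0.7 * 108 * 0.98 = 74.088 Nm
alpha = tau_out / I = 74.088 / 2.4
= 30.87 rad/s^2


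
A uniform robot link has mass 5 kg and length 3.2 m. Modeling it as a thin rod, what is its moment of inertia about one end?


I = (1/3) * m * L^2
= (1/3) * 5 * 3.2^2
= 0.333333 * 5 * 10.24
= 17.0667 kg*m^2


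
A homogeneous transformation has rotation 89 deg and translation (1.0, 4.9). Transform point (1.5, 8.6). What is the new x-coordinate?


x' = cos(theta)*px - sin(theta)*py + tx
= 0.0175*1.5 - 0.9998*8.6 + 1.0
= -7.5725


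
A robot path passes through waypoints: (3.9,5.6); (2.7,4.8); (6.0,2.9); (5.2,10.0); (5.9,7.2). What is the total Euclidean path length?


Segment lengths:
  seg1 = sqrt((-1.2)^2 + (-0.8)^2) = 1.4422
  seg2 = sqrt((3.3)^2 + (-1.9)^2) = 3.8079
  seg3 = sqrt((-0.8)^2 + (7.1)^2) = 7.1449
  seg4 = sqrt((0.7)^2 + (-2.8)^2) = 2.8862
Total = 15.2812


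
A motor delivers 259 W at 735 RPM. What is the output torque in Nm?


omega = 735 * 2*pi/60 = 76.969 rad/s
tau = P / omega = 259 / 76.969
= 3.365 Nm


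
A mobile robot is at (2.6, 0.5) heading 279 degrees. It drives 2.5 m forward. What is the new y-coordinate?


y_new = y0 + d*sin(theta)
= 0.5 + 2.5*sin(279)
= 0.5 + -2.4692
= -1.9692


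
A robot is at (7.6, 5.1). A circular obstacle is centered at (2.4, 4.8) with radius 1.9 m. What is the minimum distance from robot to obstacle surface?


center_dist = sqrt((7.6-2.4)^2 + (5.1-4.8)^2)
= sqrt(27.04 + 0.09)
= 5.2086
min_dist = center_dist - radius = 5.2086 - 1.9 = 3.3086 m


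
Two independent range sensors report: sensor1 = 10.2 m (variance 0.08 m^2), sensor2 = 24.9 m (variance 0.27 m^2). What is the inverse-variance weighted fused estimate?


w1 = (1/var1) / (1/var1 + 1/var2)
   = 12.5 / (12.5 + 3.7037) = 0.7714
w2 = 1 - w1 = 0.2286
fused = w1*s1 + w2*s2 = 7.8686 + 5.6914
= 13.56 m


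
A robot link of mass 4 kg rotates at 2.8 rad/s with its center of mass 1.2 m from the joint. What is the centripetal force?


F = m * omega^2 * r
= 4 * 2.8^2 * 1.2
= 4 * 7.84 * 1.2
= 37.632 N


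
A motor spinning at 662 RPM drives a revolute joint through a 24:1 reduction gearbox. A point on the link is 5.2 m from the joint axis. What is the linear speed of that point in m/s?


omega_motor = 662 * 2*pi/60 = 69.3245 rad/s
omega_joint = omega_motor / 24 = 2.8885 rad/s
v = omega_joint * r = 2.8885 * 5.2
= 15.0203 m/s


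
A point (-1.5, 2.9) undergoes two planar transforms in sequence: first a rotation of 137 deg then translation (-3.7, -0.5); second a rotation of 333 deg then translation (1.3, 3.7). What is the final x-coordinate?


After transform 1:
x1 = cos(137)*-1.5 - sin(137)*2.9 + -3.7 = -4.5808
y1 = sin(137)*-1.5 + cos(137)*2.9 + -0.5 = -3.6439
After transform 2:
x2 = cos(333)*-4.5808 - sin(333)*-3.6439 + 1.3
= -4.4358


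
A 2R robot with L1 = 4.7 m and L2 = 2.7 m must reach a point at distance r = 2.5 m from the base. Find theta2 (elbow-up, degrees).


cos(theta2) = (r^2 - L1^2 - L2^2) / (2*L1*L2)
cos(theta2) = (6.25 - 22.09 - 7.29) / 25.38
cos(theta2) = -0.911348
theta2 = 155.6922 degrees


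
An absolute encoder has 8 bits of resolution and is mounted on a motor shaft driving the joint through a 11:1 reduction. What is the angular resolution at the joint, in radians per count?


counts = 2^8 = 256
effective counts at joint = 256 * 11 = 2816
resolution = 2*pi / 2816
= 0.0022 rad/count


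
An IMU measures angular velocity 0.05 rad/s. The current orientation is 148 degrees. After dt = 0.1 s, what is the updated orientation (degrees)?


delta_theta = w * dt = 0.05 * 0.1 = 0.005 rad
= 0.2865 deg
theta_new = 148 + 0.2865 = 148.2865 deg


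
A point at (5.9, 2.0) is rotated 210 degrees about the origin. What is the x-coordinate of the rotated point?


x' = x*cos(theta) - y*sin(theta)
cos(210 deg) = -0.866, sin(210 deg) = -0.5
x' = 5.9 * -0.866 - 2.0 * -0.5
= -5.1095 - -1.0
= -4.1095


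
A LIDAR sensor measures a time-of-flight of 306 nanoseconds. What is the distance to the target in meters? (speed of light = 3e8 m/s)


tof = 306 ns = 3.06e-07 s
dist = c * tof / 2
= 3e8 * 3.06e-07 / 2
= 45.9 m


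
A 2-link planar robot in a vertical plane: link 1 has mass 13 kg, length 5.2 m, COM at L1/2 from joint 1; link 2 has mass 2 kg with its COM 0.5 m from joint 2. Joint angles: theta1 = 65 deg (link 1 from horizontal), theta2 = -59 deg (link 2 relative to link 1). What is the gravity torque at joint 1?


Horizontal distance from joint 1 to link-1 COM:
  x_c1 = (L1/2)*cos(t1) = 2.6 * 0.4226 = 1.0988 m
Horizontal distance from joint 1 to link-2 COM:
  x_c2 = L1*cos(t1) + Lc2*cos(t1+t2)
       = 5.2*0.4226 + 0.5*0.9945 = 2.6949 m
tau1 = m1*g*x_c1 + m2*g*x_c2
     = 13*9.81*1.0988 + 2*9.81*2.6949
     = 140.1309 + 52.8735
     = 193.0044 Nm


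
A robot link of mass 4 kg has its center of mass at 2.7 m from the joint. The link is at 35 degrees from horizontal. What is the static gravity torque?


tau = m*g*L*cos(angle)
= 4 * 9.81 * 2.7 * cos(35 deg)
= 4 * 9.81 * 2.7 * 0.8192
= 86.7875 Nm


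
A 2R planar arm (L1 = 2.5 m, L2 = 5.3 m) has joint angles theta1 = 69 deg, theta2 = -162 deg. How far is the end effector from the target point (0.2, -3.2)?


End effector via forward kinematics:
x = L1*cos(t1) + L2*cos(t1+t2) = 0.6185
y = L1*sin(t1) + L2*sin(t1+t2) = -2.9588
Distance to target:
d = sqrt((0.2 - 0.6185)^2 + (-3.2 - -2.9588)^2)
= sqrt(0.1752 + 0.0582)
= 0.4831 m


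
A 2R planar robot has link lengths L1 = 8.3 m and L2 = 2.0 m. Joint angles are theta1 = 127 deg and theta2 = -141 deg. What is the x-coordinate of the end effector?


Convert angles to radians: theta1 = 2.2166, theta2 = -2.4609
x = L1*cos(theta1) + L2*cos(theta1+theta2)
x = -4.9951 + 1.9406
x = -3.0545


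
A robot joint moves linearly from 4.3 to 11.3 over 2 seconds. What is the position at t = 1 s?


s = t/T = 1/2 = 0.5
p(t) = p0 + (pf-p0)*s
= 4.3 + (11.3 - 4.3) * 0.5
= 7.8


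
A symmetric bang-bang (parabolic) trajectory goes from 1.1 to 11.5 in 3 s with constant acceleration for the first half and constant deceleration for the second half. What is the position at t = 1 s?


Symmetric rest-to-rest: each phase covers (pf-p0)/2 in time T/2. 0.5*a*(T/2)^2 = (pf-p0)/2 => a = 4*(pf-p0)/T^2
a = 4*(11.5-1.1)/3^2 = 4.6222
t = 1 is in the acceleration phase (t <= T/2).
p = p0 + 0.5*a*t^2 = 1.1 + 0.5*4.6222*1^2
= 3.4111


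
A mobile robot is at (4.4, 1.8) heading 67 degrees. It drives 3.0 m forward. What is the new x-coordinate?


x_new = x0 + d*cos(theta)
= 4.4 + 3.0*cos(67)
= 4.4 + 1.1722
= 5.5722


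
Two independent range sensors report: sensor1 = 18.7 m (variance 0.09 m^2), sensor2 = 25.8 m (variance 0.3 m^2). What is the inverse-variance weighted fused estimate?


w1 = (1/var1) / (1/var1 + 1/var2)
   = 11.1111 / (11.1111 + 3.3333) = 0.7692
w2 = 1 - w1 = 0.2308
fused = w1*s1 + w2*s2 = 14.3846 + 5.9538
= 20.3385 m


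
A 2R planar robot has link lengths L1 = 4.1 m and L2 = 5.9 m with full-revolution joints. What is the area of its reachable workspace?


r_max = L1 + L2 = 10.0 m
r_min = |L1 - L2| = 1.8 m
Area = pi*(r_max^2 - r_min^2)
= pi*(100.0 - 3.24)
= pi * 96.76
= 303.9805 m^2


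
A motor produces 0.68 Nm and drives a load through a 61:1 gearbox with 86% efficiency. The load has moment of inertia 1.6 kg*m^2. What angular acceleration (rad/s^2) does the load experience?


tau_out = tau_motor * N * eta
= 0.68 * 61 * 0.86 = 35.6728 Nm
alpha = tau_out / I = 35.6728 / 1.6
= 22.2955 rad/s^2


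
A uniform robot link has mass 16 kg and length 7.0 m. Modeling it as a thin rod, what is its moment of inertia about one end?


I = (1/3) * m * L^2
= (1/3) * 16 * 7.0^2
= 0.333333 * 16 * 49.0
= 261.3333 kg*m^2


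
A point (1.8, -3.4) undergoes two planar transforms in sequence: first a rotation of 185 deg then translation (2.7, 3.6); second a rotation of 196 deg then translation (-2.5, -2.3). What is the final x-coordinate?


After transform 1:
x1 = cos(185)*1.8 - sin(185)*-3.4 + 2.7 = 0.6105
y1 = sin(185)*1.8 + cos(185)*-3.4 + 3.6 = 6.8302
After transform 2:
x2 = cos(196)*0.6105 - sin(196)*6.8302 + -2.5
= -1.2042


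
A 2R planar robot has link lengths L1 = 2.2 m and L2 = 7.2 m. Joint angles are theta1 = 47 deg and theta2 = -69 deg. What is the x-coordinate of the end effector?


Convert angles to radians: theta1 = 0.8203, theta2 = -1.2043
x = L1*cos(theta1) + L2*cos(theta1+theta2)
x = 1.5004 + 6.6757
x = 8.1761


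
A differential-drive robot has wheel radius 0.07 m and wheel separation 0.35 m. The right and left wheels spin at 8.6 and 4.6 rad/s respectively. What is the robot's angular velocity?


vR = r*wR = 0.07*8.6 = 0.602 m/s
vL = r*wL = 0.07*4.6 = 0.322 m/s
v = (vR+vL)/2 = 0.462 m/s
omega = (vR-vL)/L = 0.8 rad/s
angular velocity = 0.8 rad/s


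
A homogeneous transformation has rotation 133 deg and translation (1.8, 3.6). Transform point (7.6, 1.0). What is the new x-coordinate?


x' = cos(theta)*px - sin(theta)*py + tx
= -0.682*7.6 - 0.7314*1.0 + 1.8
= -4.1145


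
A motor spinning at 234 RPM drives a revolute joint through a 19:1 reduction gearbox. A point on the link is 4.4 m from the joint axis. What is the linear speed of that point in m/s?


omega_motor = 234 * 2*pi/60 = 24.5044 rad/s
omega_joint = omega_motor / 19 = 1.2897 rad/s
v = omega_joint * r = 1.2897 * 4.4
= 5.6747 m/s


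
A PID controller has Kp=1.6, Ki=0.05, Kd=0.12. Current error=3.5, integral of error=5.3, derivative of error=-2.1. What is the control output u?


u = Kp*e + Ki*int(e) + Kd*de/dt
= 1.6*3.5 + 0.05*5.3 + 0.12*(-2.1)
= 5.6 + 0.265 + -0.252
= 5.613


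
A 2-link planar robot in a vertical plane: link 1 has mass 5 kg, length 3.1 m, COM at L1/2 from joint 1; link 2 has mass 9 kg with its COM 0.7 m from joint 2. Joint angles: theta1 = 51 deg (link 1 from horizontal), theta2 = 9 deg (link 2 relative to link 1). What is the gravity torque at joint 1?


Horizontal distance from joint 1 to link-1 COM:
  x_c1 = (L1/2)*cos(t1) = 1.55 * 0.6293 = 0.9754 m
Horizontal distance from joint 1 to link-2 COM:
  x_c2 = L1*cos(t1) + Lc2*cos(t1+t2)
       = 3.1*0.6293 + 0.7*0.5 = 2.3009 m
tau1 = m1*g*x_c1 + m2*g*x_c2
     = 5*9.81*0.9754 + 9*9.81*2.3009
     = 47.8457 + 203.1459
     = 250.9915 Nm


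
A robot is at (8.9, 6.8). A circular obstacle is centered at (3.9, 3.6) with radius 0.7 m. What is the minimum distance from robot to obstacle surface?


center_dist = sqrt((8.9-3.9)^2 + (6.8-3.6)^2)
= sqrt(25.0 + 10.24)
= 5.9363
min_dist = center_dist - radius = 5.9363 - 0.7 = 5.2363 m


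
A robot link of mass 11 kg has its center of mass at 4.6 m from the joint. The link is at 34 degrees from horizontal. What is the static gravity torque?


tau = m*g*L*cos(angle)
= 11 * 9.81 * 4.6 * cos(34 deg)
= 11 * 9.81 * 4.6 * 0.829
= 411.5226 Nm


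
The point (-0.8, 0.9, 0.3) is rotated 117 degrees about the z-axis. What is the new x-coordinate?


Rotation about z-axis: x' = x*cos(theta) - y*sin(theta)
= -0.8 * -0.454 - 0.9 * 0.891
= -0.4387


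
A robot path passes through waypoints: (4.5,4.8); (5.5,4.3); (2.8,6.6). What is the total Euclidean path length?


Segment lengths:
  seg1 = sqrt((1.0)^2 + (-0.5)^2) = 1.118
  seg2 = sqrt((-2.7)^2 + (2.3)^2) = 3.5468
Total = 4.6649


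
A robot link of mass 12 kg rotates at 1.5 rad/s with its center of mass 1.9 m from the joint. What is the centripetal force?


F = m * omega^2 * r
= 12 * 1.5^2 * 1.9
= 12 * 2.25 * 1.9
= 51.3 N


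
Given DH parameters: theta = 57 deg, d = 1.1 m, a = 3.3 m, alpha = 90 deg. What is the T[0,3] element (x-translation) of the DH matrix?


T[0,3] = a * cos(theta)
= 3.3 * cos(57 deg)
= 3.3 * 0.5446
= 1.7973


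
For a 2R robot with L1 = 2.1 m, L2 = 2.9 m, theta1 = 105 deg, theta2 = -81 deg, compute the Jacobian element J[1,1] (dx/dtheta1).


J[1,1] = -L1*sin(t1) - L2*sin(t1+t2)
= -2.1*sin(105) - 2.9*sin(24)
= -3.208


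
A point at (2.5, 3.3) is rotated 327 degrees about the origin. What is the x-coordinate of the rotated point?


x' = x*cos(theta) - y*sin(theta)
cos(327 deg) = 0.8387, sin(327 deg) = -0.5446
x' = 2.5 * 0.8387 - 3.3 * -0.5446
= 2.0967 - -1.7973
= 3.894


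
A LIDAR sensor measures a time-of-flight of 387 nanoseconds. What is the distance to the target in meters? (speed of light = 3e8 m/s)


tof = 387 ns = 3.87e-07 s
dist = c * tof / 2
= 3e8 * 3.87e-07 / 2
= 58.05 m


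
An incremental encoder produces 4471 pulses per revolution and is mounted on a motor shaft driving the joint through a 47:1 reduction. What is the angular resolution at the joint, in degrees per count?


counts per rev = 4471
effective counts at joint = 4471 * 47 = 210137
resolution = 360 / 210137
= 0.0017 deg/count


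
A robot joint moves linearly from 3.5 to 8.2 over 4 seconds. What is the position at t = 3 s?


s = t/T = 3/4 = 0.75
p(t) = p0 + (pf-p0)*s
= 3.5 + (8.2 - 3.5) * 0.75
= 7.025


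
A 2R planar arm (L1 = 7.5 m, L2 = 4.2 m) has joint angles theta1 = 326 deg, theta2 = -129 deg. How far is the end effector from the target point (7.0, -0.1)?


End effector via forward kinematics:
x = L1*cos(t1) + L2*cos(t1+t2) = 2.2013
y = L1*sin(t1) + L2*sin(t1+t2) = -5.4219
Distance to target:
d = sqrt((7.0 - 2.2013)^2 + (-0.1 - -5.4219)^2)
= sqrt(23.0275 + 28.3227)
= 7.1659 m


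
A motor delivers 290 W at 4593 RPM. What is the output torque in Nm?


omega = 4593 * 2*pi/60 = 480.9778 rad/s
tau = P / omega = 290 / 480.9778
= 0.6029 Nm


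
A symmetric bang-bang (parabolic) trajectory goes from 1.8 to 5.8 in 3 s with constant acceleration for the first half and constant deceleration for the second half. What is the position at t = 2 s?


Symmetric rest-to-rest: each phase covers (pf-p0)/2 in time T/2. 0.5*a*(T/2)^2 = (pf-p0)/2 => a = 4*(pf-p0)/T^2
a = 4*(5.8-1.8)/3^2 = 1.7778
t = 2 is in the deceleration phase (t > T/2).
p = pf - 0.5*a*(T-t)^2 = 5.8 - 0.5*1.7778*1^2
= 4.9111


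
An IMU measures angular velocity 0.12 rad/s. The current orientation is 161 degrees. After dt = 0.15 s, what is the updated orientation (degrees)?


delta_theta = w * dt = 0.12 * 0.15 = 0.018 rad
= 1.0313 deg
theta_new = 161 + 1.0313 = 162.0313 deg


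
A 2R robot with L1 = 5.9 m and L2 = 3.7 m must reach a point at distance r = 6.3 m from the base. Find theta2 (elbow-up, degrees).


cos(theta2) = (r^2 - L1^2 - L2^2) / (2*L1*L2)
cos(theta2) = (39.69 - 34.81 - 13.69) / 43.66
cos(theta2) = -0.201787
theta2 = 101.6415 degrees


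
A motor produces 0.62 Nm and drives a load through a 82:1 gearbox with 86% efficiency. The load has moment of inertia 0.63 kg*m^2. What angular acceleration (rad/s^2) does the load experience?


tau_out = tau_motor * N * eta
= 0.62 * 82 * 0.86 = 43.7224 Nm
alpha = tau_out / I = 43.7224 / 0.63
= 69.4006 rad/s^2


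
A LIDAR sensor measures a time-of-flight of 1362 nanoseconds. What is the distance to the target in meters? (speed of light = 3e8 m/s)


tof = 1362 ns = 1.362e-06 s
dist = c * tof / 2
= 3e8 * 1.362e-06 / 2
= 204.3 m


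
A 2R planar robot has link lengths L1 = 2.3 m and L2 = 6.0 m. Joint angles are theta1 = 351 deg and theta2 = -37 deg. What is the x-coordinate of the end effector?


Convert angles to radians: theta1 = 6.1261, theta2 = -0.6458
x = L1*cos(theta1) + L2*cos(theta1+theta2)
x = 2.2717 + 4.168
x = 6.4396


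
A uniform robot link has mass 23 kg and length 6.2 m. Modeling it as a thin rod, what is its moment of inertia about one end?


I = (1/3) * m * L^2
= (1/3) * 23 * 6.2^2
= 0.333333 * 23 * 38.44
= 294.7067 kg*m^2


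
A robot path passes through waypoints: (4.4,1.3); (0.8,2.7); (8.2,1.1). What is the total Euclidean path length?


Segment lengths:
  seg1 = sqrt((-3.6)^2 + (1.4)^2) = 3.8626
  seg2 = sqrt((7.4)^2 + (-1.6)^2) = 7.571
Total = 11.4336


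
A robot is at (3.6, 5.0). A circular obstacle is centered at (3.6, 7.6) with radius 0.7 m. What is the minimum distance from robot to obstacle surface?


center_dist = sqrt((3.6-3.6)^2 + (5.0-7.6)^2)
= sqrt(0.0 + 6.76)
= 2.6
min_dist = center_dist - radius = 2.6 - 0.7 = 1.9 m


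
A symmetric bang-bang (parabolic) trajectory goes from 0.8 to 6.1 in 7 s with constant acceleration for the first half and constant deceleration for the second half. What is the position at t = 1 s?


Symmetric rest-to-rest: each phase covers (pf-p0)/2 in time T/2. 0.5*a*(T/2)^2 = (pf-p0)/2 => a = 4*(pf-p0)/T^2
a = 4*(6.1-0.8)/7^2 = 0.4327
t = 1 is in the acceleration phase (t <= T/2).
p = p0 + 0.5*a*t^2 = 0.8 + 0.5*0.4327*1^2
= 1.0163


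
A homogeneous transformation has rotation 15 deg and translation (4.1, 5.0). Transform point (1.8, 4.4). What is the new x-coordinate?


x' = cos(theta)*px - sin(theta)*py + tx
= 0.9659*1.8 - 0.2588*4.4 + 4.1
= 4.6999


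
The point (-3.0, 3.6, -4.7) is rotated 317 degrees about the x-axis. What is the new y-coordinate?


Rotation about x-axis: y' = y*cos(theta) - z*sin(theta)
= 3.6 * 0.7314 - -4.7 * -0.682
= -0.5725


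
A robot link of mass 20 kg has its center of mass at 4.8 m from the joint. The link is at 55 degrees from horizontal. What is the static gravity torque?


tau = m*g*L*cos(angle)
= 20 * 9.81 * 4.8 * cos(55 deg)
= 20 * 9.81 * 4.8 * 0.5736
= 540.1713 Nm


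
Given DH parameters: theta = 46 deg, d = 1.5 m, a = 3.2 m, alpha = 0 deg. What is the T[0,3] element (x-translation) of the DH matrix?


T[0,3] = a * cos(theta)
= 3.2 * cos(46 deg)
= 3.2 * 0.6947
= 2.2229


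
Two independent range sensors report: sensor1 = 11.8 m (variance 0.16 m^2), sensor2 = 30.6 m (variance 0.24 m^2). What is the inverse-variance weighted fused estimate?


w1 = (1/var1) / (1/var1 + 1/var2)
   = 6.25 / (6.25 + 4.1667) = 0.6
w2 = 1 - w1 = 0.4
fused = w1*s1 + w2*s2 = 7.08 + 12.24
= 19.32 m


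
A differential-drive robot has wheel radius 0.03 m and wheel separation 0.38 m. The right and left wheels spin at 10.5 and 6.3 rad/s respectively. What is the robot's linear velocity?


vR = r*wR = 0.03*10.5 = 0.315 m/s
vL = r*wL = 0.03*6.3 = 0.189 m/s
v = (vR+vL)/2 = 0.252 m/s
omega = (vR-vL)/L = 0.3316 rad/s
linear velocity = 0.252 m/s


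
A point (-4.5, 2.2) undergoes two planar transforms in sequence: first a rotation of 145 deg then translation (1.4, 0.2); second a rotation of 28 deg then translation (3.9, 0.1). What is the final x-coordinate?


After transform 1:
x1 = cos(145)*-4.5 - sin(145)*2.2 + 1.4 = 3.8243
y1 = sin(145)*-4.5 + cos(145)*2.2 + 0.2 = -4.1832
After transform 2:
x2 = cos(28)*3.8243 - sin(28)*-4.1832 + 3.9
= 9.2406


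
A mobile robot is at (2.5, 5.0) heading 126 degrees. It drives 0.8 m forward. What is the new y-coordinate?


y_new = y0 + d*sin(theta)
= 5.0 + 0.8*sin(126)
= 5.0 + 0.6472
= 5.6472


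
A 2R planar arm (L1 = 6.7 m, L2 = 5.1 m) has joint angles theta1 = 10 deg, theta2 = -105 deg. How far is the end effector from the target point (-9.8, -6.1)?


End effector via forward kinematics:
x = L1*cos(t1) + L2*cos(t1+t2) = 6.1537
y = L1*sin(t1) + L2*sin(t1+t2) = -3.9172
Distance to target:
d = sqrt((-9.8 - 6.1537)^2 + (-6.1 - -3.9172)^2)
= sqrt(254.5211 + 4.7648)
= 16.1024 m


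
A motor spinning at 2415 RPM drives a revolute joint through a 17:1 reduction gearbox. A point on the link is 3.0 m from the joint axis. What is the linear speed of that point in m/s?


omega_motor = 2415 * 2*pi/60 = 252.8982 rad/s
omega_joint = omega_motor / 17 = 14.8764 rad/s
v = omega_joint * r = 14.8764 * 3.0
= 44.6291 m/s


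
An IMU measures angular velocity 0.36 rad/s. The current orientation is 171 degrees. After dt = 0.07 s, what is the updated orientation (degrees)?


delta_theta = w * dt = 0.36 * 0.07 = 0.0252 rad
= 1.4439 deg
theta_new = 171 + 1.4439 = 172.4439 deg


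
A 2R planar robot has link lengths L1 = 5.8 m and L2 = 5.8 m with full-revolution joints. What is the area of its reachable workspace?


r_max = L1 + L2 = 11.6 m
r_min = |L1 - L2| = 0.0 m
Area = pi*(r_max^2 - r_min^2)
= pi*(134.56 - 0.0)
= pi * 134.56
= 422.7327 m^2


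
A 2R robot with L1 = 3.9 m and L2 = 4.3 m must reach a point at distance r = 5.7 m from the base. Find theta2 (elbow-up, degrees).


cos(theta2) = (r^2 - L1^2 - L2^2) / (2*L1*L2)
cos(theta2) = (32.49 - 15.21 - 18.49) / 33.54
cos(theta2) = -0.036076
theta2 = 92.0675 degrees


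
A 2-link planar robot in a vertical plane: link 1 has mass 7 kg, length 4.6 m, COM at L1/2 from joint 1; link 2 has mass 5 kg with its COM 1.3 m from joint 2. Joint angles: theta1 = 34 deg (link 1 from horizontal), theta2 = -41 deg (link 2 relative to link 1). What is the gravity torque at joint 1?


Horizontal distance from joint 1 to link-1 COM:
  x_c1 = (L1/2)*cos(t1) = 2.3 * 0.829 = 1.9068 m
Horizontal distance from joint 1 to link-2 COM:
  x_c2 = L1*cos(t1) + Lc2*cos(t1+t2)
       = 4.6*0.829 + 1.3*0.9925 = 5.1039 m
tau1 = m1*g*x_c1 + m2*g*x_c2
     = 7*9.81*1.9068 + 5*9.81*5.1039
     = 130.939 + 250.3455
     = 381.2845 Nm


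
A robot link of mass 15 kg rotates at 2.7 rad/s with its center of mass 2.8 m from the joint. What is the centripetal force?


F = m * omega^2 * r
= 15 * 2.7^2 * 2.8
= 15 * 7.29 * 2.8
= 306.18 N


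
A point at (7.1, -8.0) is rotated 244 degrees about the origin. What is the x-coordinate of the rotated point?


x' = x*cos(theta) - y*sin(theta)
cos(244 deg) = -0.4384, sin(244 deg) = -0.8988
x' = 7.1 * -0.4384 - -8.0 * -0.8988
= -3.1124 - 7.1904
= -10.3028


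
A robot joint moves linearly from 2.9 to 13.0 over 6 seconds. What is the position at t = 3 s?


s = t/T = 3/6 = 0.5
p(t) = p0 + (pf-p0)*s
= 2.9 + (13.0 - 2.9) * 0.5
= 7.95


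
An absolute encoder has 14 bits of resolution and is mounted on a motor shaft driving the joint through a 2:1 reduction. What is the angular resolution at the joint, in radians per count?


counts = 2^14 = 16384
effective counts at joint = 16384 * 2 = 32768
resolution = 2*pi / 32768
= 1.9175e-04 rad/count
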